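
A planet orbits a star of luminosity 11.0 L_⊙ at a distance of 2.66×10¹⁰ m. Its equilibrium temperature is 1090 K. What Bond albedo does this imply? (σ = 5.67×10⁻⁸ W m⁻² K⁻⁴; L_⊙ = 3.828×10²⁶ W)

A ≈ 0.32

L = 11.0 × 3.828×10²⁶ = 4.21×10²⁷ W.
Flux: S = L/(4πd²) = 4.21×10²⁷/(4π×(2.66×10¹⁰)²) = 4.74×10⁵ W m⁻².
From T_eq⁴ = S(1−A)/(4σ): 1−A = 4σT_eq⁴/S.
1−A = 4 × 5.67×10⁻⁸ × (1090)⁴ / 4.74×10⁵ = 0.676.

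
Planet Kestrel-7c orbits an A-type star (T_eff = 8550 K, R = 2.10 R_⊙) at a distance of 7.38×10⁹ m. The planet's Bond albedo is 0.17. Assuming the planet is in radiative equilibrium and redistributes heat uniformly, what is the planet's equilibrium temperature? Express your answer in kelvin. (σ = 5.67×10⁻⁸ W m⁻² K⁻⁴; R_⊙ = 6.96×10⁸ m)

R_⋆ = 2.10 × 6.96×10⁸ = 1.46×10⁹ m.
L = 4πR_⋆²σT_⋆⁴ = 4π(1.46×10⁹)² × 5.67×10⁻⁸ × (8550)⁴ = 8.13×10²⁷ W.
S = L/(4πd²) = 1.19×10⁷ W m⁻².
Energy balance: absorbed = emitted ⇒ πR²·S(1−A) = 4πR²·σT_eq⁴, so T_eq⁴ = S(1−A)/(4σ).
T_eq = [1.19×10⁷ × 0.83 / (4 × 5.67×10⁻⁸)]^(1/4) = (4.35×10¹³)^(1/4) = 2570 K.

T_eq ≈ 2570 K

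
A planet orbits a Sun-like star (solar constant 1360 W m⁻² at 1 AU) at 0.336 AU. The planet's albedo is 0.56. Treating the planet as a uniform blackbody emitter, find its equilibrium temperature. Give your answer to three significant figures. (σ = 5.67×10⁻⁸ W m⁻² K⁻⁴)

T_eq ≈ 391 K

Flux at 0.336 AU: S = 1360/0.336² = 1.20×10⁴ W m⁻².
Energy balance: absorbed = emitted ⇒ πR²·S(1−A) = 4πR²·σT_eq⁴, so T_eq⁴ = S(1−A)/(4σ).
T_eq = [1.20×10⁴ × 0.44 / (4 × 5.67×10⁻⁸)]^(1/4) = (2.34×10¹⁰)^(1/4) = 391 K.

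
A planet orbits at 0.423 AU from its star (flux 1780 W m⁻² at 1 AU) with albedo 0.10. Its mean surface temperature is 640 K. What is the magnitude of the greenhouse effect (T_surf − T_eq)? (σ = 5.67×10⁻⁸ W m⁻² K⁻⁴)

S = 1780/0.423² = 9948 W m⁻².
T_eq = [S(1−A)/(4σ)]^(1/4) = [9948×0.90/(4×5.67×10⁻⁸)]^(1/4) = 445.7 K.
ΔT = T_surf − T_eq = 640 − 445.7.

ΔT ≈ 194.3 K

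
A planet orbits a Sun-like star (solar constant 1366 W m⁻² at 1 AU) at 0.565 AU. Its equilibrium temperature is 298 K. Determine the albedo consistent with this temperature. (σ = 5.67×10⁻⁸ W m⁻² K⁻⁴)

Flux at 0.565 AU: S = 1366/0.565² = 4280 W m⁻².
From T_eq⁴ = S(1−A)/(4σ): 1−A = 4σT_eq⁴/S.
1−A = 4 × 5.67×10⁻⁸ × (298)⁴ / 4280 = 0.418.

A ≈ 0.58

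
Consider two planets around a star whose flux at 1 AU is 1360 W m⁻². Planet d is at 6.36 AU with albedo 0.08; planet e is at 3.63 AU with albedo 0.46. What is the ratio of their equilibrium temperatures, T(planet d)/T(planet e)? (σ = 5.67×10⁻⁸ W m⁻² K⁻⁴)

T₁/T₂ ≈ 0.863

T_eq = [S₀(1−A)/(4σd²)]^(1/4), so T ∝ (1−A)^(1/4) / √d.
T₁ = [1360×0.92/(4×5.67×10⁻⁸×6.36²)]^(1/4) = 108.07 K.
T₂ = [1360×0.54/(4×5.67×10⁻⁸×3.63²)]^(1/4) = 125.20 K.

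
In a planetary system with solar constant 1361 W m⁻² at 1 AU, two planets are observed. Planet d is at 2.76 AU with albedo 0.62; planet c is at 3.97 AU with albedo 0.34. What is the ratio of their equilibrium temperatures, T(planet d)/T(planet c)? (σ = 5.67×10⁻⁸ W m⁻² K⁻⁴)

T₁/T₂ ≈ 1.045

T_eq = [S₀(1−A)/(4σd²)]^(1/4), so T ∝ (1−A)^(1/4) / √d.
T₁ = [1361×0.38/(4×5.67×10⁻⁸×2.76²)]^(1/4) = 131.54 K.
T₂ = [1361×0.66/(4×5.67×10⁻⁸×3.97²)]^(1/4) = 125.91 K.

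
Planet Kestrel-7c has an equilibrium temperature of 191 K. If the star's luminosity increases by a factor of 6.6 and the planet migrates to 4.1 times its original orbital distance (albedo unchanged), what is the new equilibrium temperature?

T_eq ∝ L^(1/4) · d^(−1/2).
T′ = 191 × 6.6^(1/4) / 4.1^(1/2) = 151 K.

T_eq ≈ 151 K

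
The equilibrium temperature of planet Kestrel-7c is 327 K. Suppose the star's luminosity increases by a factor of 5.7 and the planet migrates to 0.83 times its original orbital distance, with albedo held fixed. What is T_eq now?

T_eq ≈ 555 K

T_eq ∝ L^(1/4) · d^(−1/2).
T′ = 327 × 5.7^(1/4) / 0.83^(1/2) = 555 K.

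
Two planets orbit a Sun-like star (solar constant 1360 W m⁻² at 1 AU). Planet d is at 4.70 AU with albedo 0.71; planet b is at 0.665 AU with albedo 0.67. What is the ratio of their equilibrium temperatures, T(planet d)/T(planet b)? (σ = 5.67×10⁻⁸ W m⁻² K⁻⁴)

T_eq = [S₀(1−A)/(4σd²)]^(1/4), so T ∝ (1−A)^(1/4) / √d.
T₁ = [1360×0.29/(4×5.67×10⁻⁸×4.70²)]^(1/4) = 94.19 K.
T₂ = [1360×0.33/(4×5.67×10⁻⁸×0.665²)]^(1/4) = 258.64 K.

T₁/T₂ ≈ 0.364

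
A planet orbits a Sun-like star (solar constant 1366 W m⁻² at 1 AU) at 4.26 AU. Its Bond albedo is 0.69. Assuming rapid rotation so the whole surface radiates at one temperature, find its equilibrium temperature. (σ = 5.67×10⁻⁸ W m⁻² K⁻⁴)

Flux at 4.26 AU: S = 1366/4.26² = 75.3 W m⁻².
Energy balance: absorbed = emitted ⇒ πR²·S(1−A) = 4πR²·σT_eq⁴, so T_eq⁴ = S(1−A)/(4σ).
T_eq = [75.3 × 0.31 / (4 × 5.67×10⁻⁸)]^(1/4) = (1.03×10⁸)^(1/4) = 101 K.

T_eq ≈ 101 K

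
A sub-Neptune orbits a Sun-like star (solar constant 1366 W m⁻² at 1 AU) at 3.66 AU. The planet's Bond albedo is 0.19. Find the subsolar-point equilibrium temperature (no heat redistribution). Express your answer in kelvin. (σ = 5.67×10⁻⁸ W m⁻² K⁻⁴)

T_ss ≈ 195 K

Flux at 3.66 AU: S = 1366/3.66² = 102 W m⁻².
At the subsolar point the surface absorbs S(1−A) and emits σT⁴ per unit area — no factor of 4, since only the local patch is in balance.
T = [102 × 0.81 / 5.67×10⁻⁸]^(1/4) = (1.46×10⁹)^(1/4) = 195 K.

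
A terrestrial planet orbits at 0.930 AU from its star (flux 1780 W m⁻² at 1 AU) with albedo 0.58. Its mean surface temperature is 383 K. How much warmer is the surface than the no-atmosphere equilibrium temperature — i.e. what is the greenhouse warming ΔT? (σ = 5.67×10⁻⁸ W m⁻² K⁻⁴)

ΔT ≈ 134.5 K

S = 1780/0.930² = 2058 W m⁻².
T_eq = [S(1−A)/(4σ)]^(1/4) = [2058×0.42/(4×5.67×10⁻⁸)]^(1/4) = 248.5 K.
ΔT = T_surf − T_eq = 383 − 248.5.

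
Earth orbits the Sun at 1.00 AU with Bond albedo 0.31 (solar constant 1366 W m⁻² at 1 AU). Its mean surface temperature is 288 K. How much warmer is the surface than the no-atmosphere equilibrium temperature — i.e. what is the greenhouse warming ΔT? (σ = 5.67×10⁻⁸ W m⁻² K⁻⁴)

S = 1366/1.00² = 1366 W m⁻².
T_eq = [S(1−A)/(4σ)]^(1/4) = [1366×0.69/(4×5.67×10⁻⁸)]^(1/4) = 253.9 K.
ΔT = T_surf − T_eq = 288 − 253.9.

ΔT ≈ 34.1 K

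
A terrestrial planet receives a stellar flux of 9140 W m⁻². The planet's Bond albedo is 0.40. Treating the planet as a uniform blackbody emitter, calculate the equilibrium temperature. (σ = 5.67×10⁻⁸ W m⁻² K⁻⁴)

Energy balance: absorbed = emitted ⇒ πR²·S(1−A) = 4πR²·σT_eq⁴, so T_eq⁴ = S(1−A)/(4σ).
T_eq = [9140 × 0.60 / (4 × 5.67×10⁻⁸)]^(1/4) = (2.42×10¹⁰)^(1/4) = 394 K.

T_eq ≈ 394 K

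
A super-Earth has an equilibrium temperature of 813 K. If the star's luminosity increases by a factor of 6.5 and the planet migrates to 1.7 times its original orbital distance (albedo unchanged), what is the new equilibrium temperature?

T_eq ∝ L^(1/4) · d^(−1/2).
T′ = 813 × 6.5^(1/4) / 1.7^(1/2) = 996 K.

T_eq ≈ 996 K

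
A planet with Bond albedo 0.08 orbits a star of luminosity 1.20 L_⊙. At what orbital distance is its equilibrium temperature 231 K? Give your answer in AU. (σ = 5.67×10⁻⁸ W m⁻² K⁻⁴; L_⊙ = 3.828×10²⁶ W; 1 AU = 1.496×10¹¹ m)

d ≈ 1.53 AU

L = 1.20 × 3.828×10²⁶ = 4.59×10²⁶ W.
From T_eq⁴ = L(1−A)/(16πσd²): d = √[L(1−A)/(16πσT_eq⁴)].
d = √[4.59×10²⁶ × 0.92 / (16π × 5.67×10⁻⁸ × (231)⁴)] = 2.28×10¹¹ m = 1.53 AU.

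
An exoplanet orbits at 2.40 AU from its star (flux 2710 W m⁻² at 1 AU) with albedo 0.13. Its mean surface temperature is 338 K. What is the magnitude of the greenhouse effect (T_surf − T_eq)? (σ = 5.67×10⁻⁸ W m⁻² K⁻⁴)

ΔT ≈ 131.9 K

S = 2710/2.40² = 470.5 W m⁻².
T_eq = [S(1−A)/(4σ)]^(1/4) = [470.5×0.87/(4×5.67×10⁻⁸)]^(1/4) = 206.1 K.
ΔT = T_surf − T_eq = 338 − 206.1.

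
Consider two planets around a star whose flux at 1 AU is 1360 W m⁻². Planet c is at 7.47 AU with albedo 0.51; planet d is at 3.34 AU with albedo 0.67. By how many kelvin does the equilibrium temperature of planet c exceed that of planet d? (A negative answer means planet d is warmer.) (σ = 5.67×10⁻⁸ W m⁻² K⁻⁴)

T_eq = [S₀(1−A)/(4σd²)]^(1/4), so T ∝ (1−A)^(1/4) / √d.
T₁ = [1360×0.49/(4×5.67×10⁻⁸×7.47²)]^(1/4) = 85.18 K.
T₂ = [1360×0.33/(4×5.67×10⁻⁸×3.34²)]^(1/4) = 115.41 K.

ΔT ≈ -30.2 K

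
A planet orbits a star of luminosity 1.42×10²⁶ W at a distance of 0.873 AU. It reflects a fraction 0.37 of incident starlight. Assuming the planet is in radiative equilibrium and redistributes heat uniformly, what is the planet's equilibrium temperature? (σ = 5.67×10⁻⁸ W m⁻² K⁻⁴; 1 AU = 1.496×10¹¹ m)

d = 0.873 AU = 1.31×10¹¹ m.
Flux: S = L/(4πd²) = 1.42×10²⁶/(4π×(1.31×10¹¹)²) = 663 W m⁻².
Energy balance: absorbed = emitted ⇒ πR²·S(1−A) = 4πR²·σT_eq⁴, so T_eq⁴ = S(1−A)/(4σ).
T_eq = [663 × 0.63 / (4 × 5.67×10⁻⁸)]^(1/4) = (1.84×10⁹)^(1/4) = 207 K.

T_eq ≈ 207 K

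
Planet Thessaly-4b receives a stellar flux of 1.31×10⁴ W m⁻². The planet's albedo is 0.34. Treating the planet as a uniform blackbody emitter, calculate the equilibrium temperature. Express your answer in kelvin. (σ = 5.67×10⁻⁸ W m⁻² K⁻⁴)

T_eq ≈ 442 K

Energy balance: absorbed = emitted ⇒ πR²·S(1−A) = 4πR²·σT_eq⁴, so T_eq⁴ = S(1−A)/(4σ).
T_eq = [1.31×10⁴ × 0.66 / (4 × 5.67×10⁻⁸)]^(1/4) = (3.81×10¹⁰)^(1/4) = 442 K.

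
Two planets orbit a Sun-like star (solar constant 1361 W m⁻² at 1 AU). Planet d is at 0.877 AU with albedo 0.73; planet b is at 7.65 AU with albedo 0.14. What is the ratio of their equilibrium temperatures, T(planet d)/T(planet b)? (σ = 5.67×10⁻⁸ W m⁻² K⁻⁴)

T_eq = [S₀(1−A)/(4σd²)]^(1/4), so T ∝ (1−A)^(1/4) / √d.
T₁ = [1361×0.27/(4×5.67×10⁻⁸×0.877²)]^(1/4) = 214.24 K.
T₂ = [1361×0.86/(4×5.67×10⁻⁸×7.65²)]^(1/4) = 96.91 K.

T₁/T₂ ≈ 2.211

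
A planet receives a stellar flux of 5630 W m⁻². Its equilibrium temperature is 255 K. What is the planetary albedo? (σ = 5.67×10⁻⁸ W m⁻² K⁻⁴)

A ≈ 0.83

From T_eq⁴ = S(1−A)/(4σ): 1−A = 4σT_eq⁴/S.
1−A = 4 × 5.67×10⁻⁸ × (255)⁴ / 5630 = 0.170.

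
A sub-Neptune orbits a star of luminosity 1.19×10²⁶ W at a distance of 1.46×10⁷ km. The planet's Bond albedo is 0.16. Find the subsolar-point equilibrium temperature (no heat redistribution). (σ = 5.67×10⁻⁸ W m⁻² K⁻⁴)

d = 1.46×10⁷ km = 1.46×10¹⁰ m.
Flux: S = L/(4πd²) = 1.19×10²⁶/(4π×(1.46×10¹⁰)²) = 4.44×10⁴ W m⁻².
At the subsolar point the surface absorbs S(1−A) and emits σT⁴ per unit area — no factor of 4, since only the local patch is in balance.
T = [4.44×10⁴ × 0.84 / 5.67×10⁻⁸]^(1/4) = (6.58×10¹¹)^(1/4) = 901 K.

T_ss ≈ 901 K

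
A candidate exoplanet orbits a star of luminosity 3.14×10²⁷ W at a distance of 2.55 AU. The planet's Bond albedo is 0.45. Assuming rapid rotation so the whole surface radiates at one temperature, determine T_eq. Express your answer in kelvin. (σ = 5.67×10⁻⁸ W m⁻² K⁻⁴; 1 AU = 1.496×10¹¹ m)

d = 2.55 AU = 3.81×10¹¹ m.
Flux: S = L/(4πd²) = 3.14×10²⁷/(4π×(3.81×10¹¹)²) = 1720 W m⁻².
Energy balance: absorbed = emitted ⇒ πR²·S(1−A) = 4πR²·σT_eq⁴, so T_eq⁴ = S(1−A)/(4σ).
T_eq = [1720 × 0.55 / (4 × 5.67×10⁻⁸)]^(1/4) = (4.16×10⁹)^(1/4) = 254 K.

T_eq ≈ 254 K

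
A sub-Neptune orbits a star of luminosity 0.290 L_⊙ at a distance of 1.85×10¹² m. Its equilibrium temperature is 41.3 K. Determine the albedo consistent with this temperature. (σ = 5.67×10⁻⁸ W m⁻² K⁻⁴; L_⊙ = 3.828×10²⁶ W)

L = 0.290 × 3.828×10²⁶ = 1.11×10²⁶ W.
Flux: S = L/(4πd²) = 1.11×10²⁶/(4π×(1.85×10¹²)²) = 2.58 W m⁻².
From T_eq⁴ = S(1−A)/(4σ): 1−A = 4σT_eq⁴/S.
1−A = 4 × 5.67×10⁻⁸ × (41.3)⁴ / 2.58 = 0.256.

A ≈ 0.74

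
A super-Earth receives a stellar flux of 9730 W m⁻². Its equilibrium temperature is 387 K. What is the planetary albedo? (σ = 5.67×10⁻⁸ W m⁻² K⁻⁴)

A ≈ 0.48

From T_eq⁴ = S(1−A)/(4σ): 1−A = 4σT_eq⁴/S.
1−A = 4 × 5.67×10⁻⁸ × (387)⁴ / 9730 = 0.523.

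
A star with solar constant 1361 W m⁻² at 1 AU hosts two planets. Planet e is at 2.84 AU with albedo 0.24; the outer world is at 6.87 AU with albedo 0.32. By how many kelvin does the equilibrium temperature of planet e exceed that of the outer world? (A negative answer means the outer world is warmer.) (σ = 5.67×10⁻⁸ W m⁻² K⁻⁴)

ΔT ≈ 57.8 K

T_eq = [S₀(1−A)/(4σd²)]^(1/4), so T ∝ (1−A)^(1/4) / √d.
T₁ = [1361×0.76/(4×5.67×10⁻⁸×2.84²)]^(1/4) = 154.20 K.
T₂ = [1361×0.68/(4×5.67×10⁻⁸×6.87²)]^(1/4) = 96.43 K.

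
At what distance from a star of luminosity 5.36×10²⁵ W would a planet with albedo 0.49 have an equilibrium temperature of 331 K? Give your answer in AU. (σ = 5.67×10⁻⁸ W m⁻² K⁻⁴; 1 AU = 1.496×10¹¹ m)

From T_eq⁴ = L(1−A)/(16πσd²): d = √[L(1−A)/(16πσT_eq⁴)].
d = √[5.36×10²⁵ × 0.51 / (16π × 5.67×10⁻⁸ × (331)⁴)] = 2.83×10¹⁰ m = 0.189 AU.

d ≈ 0.189 AU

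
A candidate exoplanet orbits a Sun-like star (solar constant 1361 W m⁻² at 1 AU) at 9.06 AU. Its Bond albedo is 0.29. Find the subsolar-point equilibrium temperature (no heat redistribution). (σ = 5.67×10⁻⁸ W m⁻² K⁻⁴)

Flux at 9.06 AU: S = 1361/9.06² = 16.6 W m⁻².
At the subsolar point the surface absorbs S(1−A) and emits σT⁴ per unit area — no factor of 4, since only the local patch is in balance.
T = [16.6 × 0.71 / 5.67×10⁻⁸]^(1/4) = (2.08×10⁸)^(1/4) = 120 K.

T_ss ≈ 120 K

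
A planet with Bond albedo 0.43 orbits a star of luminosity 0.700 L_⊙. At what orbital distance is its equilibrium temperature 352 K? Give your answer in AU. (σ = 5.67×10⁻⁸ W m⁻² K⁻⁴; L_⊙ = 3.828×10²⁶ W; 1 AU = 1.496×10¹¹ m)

d ≈ 0.395 AU

L = 0.700 × 3.828×10²⁶ = 2.68×10²⁶ W.
From T_eq⁴ = L(1−A)/(16πσd²): d = √[L(1−A)/(16πσT_eq⁴)].
d = √[2.68×10²⁶ × 0.57 / (16π × 5.67×10⁻⁸ × (352)⁴)] = 5.91×10¹⁰ m = 0.395 AU.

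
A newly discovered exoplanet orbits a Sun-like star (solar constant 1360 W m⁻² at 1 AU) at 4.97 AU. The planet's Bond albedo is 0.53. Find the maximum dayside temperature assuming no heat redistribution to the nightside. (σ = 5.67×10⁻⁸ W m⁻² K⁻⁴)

T_ss ≈ 146 K

Flux at 4.97 AU: S = 1360/4.97² = 55.1 W m⁻².
With no redistribution each surface element balances locally: S(1−A) = σT⁴.
T = [55.1 × 0.47 / 5.67×10⁻⁸]^(1/4) = (4.56×10⁸)^(1/4) = 146 K.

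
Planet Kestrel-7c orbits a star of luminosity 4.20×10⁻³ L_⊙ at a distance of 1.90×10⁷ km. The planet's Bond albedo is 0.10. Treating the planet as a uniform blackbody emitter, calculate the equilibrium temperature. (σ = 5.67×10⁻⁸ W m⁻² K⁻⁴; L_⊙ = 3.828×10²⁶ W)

T_eq ≈ 194 K

d = 1.90×10⁷ km = 1.90×10¹⁰ m.
L = 4.20×10⁻³ × 3.828×10²⁶ = 1.61×10²⁴ W.
Flux: S = L/(4πd²) = 1.61×10²⁴/(4π×(1.90×10¹⁰)²) = 354 W m⁻².
Energy balance: absorbed = emitted ⇒ πR²·S(1−A) = 4πR²·σT_eq⁴, so T_eq⁴ = S(1−A)/(4σ).
T_eq = [354 × 0.90 / (4 × 5.67×10⁻⁸)]^(1/4) = (1.41×10⁹)^(1/4) = 194 K.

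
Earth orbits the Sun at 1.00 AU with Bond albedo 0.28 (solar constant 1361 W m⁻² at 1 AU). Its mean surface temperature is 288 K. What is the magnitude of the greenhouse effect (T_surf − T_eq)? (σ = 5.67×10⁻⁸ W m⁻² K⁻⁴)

S = 1361/1.00² = 1361 W m⁻².
T_eq = [S(1−A)/(4σ)]^(1/4) = [1361×0.72/(4×5.67×10⁻⁸)]^(1/4) = 256.4 K.
ΔT = T_surf − T_eq = 288 − 256.4.

ΔT ≈ 31.6 K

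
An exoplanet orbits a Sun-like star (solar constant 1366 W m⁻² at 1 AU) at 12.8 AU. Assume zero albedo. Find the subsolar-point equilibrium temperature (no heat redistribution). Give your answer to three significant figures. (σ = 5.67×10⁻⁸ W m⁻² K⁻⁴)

Flux at 12.8 AU: S = 1366/12.8² = 8.34 W m⁻².
At the subsolar point the surface absorbs S(1−A) and emits σT⁴ per unit area — no factor of 4, since only the local patch is in balance.
T = [8.34 × 1.00 / 5.67×10⁻⁸]^(1/4) = (1.47×10⁸)^(1/4) = 110 K.

T_ss ≈ 110 K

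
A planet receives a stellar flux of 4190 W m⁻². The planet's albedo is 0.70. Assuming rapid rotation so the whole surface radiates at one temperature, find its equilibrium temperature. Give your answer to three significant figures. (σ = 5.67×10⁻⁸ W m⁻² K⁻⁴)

Energy balance: absorbed = emitted ⇒ πR²·S(1−A) = 4πR²·σT_eq⁴, so T_eq⁴ = S(1−A)/(4σ).
T_eq = [4190 × 0.30 / (4 × 5.67×10⁻⁸)]^(1/4) = (5.54×10⁹)^(1/4) = 273 K.

T_eq ≈ 273 K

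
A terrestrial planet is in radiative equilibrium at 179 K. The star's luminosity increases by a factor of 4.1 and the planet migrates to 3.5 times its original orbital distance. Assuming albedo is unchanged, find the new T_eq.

T_eq ≈ 136 K

T_eq ∝ L^(1/4) · d^(−1/2).
T′ = 179 × 4.1^(1/4) / 3.5^(1/2) = 136 K.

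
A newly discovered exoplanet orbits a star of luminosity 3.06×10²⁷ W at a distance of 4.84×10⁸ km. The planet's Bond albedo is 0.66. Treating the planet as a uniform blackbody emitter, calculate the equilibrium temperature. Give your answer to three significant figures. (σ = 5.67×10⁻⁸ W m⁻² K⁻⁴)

d = 4.84×10⁸ km = 4.84×10¹¹ m.
Flux: S = L/(4πd²) = 3.06×10²⁷/(4π×(4.84×10¹¹)²) = 1040 W m⁻².
Energy balance: absorbed = emitted ⇒ πR²·S(1−A) = 4πR²·σT_eq⁴, so T_eq⁴ = S(1−A)/(4σ).
T_eq = [1040 × 0.34 / (4 × 5.67×10⁻⁸)]^(1/4) = (1.56×10⁹)^(1/4) = 199 K.

T_eq ≈ 199 K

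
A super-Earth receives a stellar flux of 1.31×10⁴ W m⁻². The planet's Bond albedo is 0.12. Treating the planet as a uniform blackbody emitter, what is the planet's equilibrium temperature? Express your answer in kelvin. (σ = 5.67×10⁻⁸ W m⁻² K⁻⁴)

Energy balance: absorbed = emitted ⇒ πR²·S(1−A) = 4πR²·σT_eq⁴, so T_eq⁴ = S(1−A)/(4σ).
T_eq = [1.31×10⁴ × 0.88 / (4 × 5.67×10⁻⁸)]^(1/4) = (5.08×10¹⁰)^(1/4) = 475 K.

T_eq ≈ 475 K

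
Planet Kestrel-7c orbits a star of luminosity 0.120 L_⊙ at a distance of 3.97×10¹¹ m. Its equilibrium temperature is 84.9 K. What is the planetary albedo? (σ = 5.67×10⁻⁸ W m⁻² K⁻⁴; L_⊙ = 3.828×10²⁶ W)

A ≈ 0.49

L = 0.120 × 3.828×10²⁶ = 4.59×10²⁵ W.
Flux: S = L/(4πd²) = 4.59×10²⁵/(4π×(3.97×10¹¹)²) = 23.2 W m⁻².
From T_eq⁴ = S(1−A)/(4σ): 1−A = 4σT_eq⁴/S.
1−A = 4 × 5.67×10⁻⁸ × (84.9)⁴ / 23.2 = 0.508.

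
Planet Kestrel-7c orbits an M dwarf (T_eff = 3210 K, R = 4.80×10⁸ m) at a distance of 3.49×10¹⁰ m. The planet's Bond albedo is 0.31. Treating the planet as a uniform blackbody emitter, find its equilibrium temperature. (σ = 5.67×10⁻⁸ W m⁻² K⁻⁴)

T_eq ≈ 243 K

L = 4πR_⋆²σT_⋆⁴ = 4π(4.80×10⁸)² × 5.67×10⁻⁸ × (3210)⁴ = 1.74×10²⁵ W.
S = L/(4πd²) = 1140 W m⁻².
Energy balance: absorbed = emitted ⇒ πR²·S(1−A) = 4πR²·σT_eq⁴, so T_eq⁴ = S(1−A)/(4σ).
T_eq = [1140 × 0.69 / (4 × 5.67×10⁻⁸)]^(1/4) = (3.46×10⁹)^(1/4) = 243 K.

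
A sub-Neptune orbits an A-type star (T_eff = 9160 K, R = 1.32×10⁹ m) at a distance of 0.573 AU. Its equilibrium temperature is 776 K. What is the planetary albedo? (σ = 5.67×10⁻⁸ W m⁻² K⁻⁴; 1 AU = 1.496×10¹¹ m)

d = 0.573 AU = 8.57×10¹⁰ m.
L = 4πR_⋆²σT_⋆⁴ = 4π(1.32×10⁹)² × 5.67×10⁻⁸ × (9160)⁴ = 8.74×10²⁷ W.
S = L/(4πd²) = 9.47×10⁴ W m⁻².
From T_eq⁴ = S(1−A)/(4σ): 1−A = 4σT_eq⁴/S.
1−A = 4 × 5.67×10⁻⁸ × (776)⁴ / 9.47×10⁴ = 0.869.

A ≈ 0.13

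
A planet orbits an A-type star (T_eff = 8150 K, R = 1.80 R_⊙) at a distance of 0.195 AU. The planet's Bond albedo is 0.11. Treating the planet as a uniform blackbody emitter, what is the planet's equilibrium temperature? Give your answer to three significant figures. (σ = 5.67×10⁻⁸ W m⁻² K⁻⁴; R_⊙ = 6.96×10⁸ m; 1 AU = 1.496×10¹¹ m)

R_⋆ = 1.80 × 6.96×10⁸ = 1.25×10⁹ m.
d = 0.195 AU = 2.92×10¹⁰ m.
L = 4πR_⋆²σT_⋆⁴ = 4π(1.25×10⁹)² × 5.67×10⁻⁸ × (8150)⁴ = 4.93×10²⁷ W.
S = L/(4πd²) = 4.61×10⁵ W m⁻².
Energy balance: absorbed = emitted ⇒ πR²·S(1−A) = 4πR²·σT_eq⁴, so T_eq⁴ = S(1−A)/(4σ).
T_eq = [4.61×10⁵ × 0.89 / (4 × 5.67×10⁻⁸)]^(1/4) = (1.81×10¹²)^(1/4) = 1160 K.

T_eq ≈ 1160 K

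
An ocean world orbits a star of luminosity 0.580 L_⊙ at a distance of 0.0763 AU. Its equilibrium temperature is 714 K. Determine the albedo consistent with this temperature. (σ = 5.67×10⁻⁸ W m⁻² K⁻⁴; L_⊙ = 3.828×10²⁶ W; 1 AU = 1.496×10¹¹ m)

d = 0.0763 AU = 1.14×10¹⁰ m.
L = 0.580 × 3.828×10²⁶ = 2.22×10²⁶ W.
Flux: S = L/(4πd²) = 2.22×10²⁶/(4π×(1.14×10¹⁰)²) = 1.36×10⁵ W m⁻².
From T_eq⁴ = S(1−A)/(4σ): 1−A = 4σT_eq⁴/S.
1−A = 4 × 5.67×10⁻⁸ × (714)⁴ / 1.36×10⁵ = 0.435.

A ≈ 0.57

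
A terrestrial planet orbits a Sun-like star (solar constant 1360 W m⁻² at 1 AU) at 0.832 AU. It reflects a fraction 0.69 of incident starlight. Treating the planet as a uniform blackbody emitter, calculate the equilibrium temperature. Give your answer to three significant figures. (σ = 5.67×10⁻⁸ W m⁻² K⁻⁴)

Flux at 0.832 AU: S = 1360/0.832² = 1960 W m⁻².
Energy balance: absorbed = emitted ⇒ πR²·S(1−A) = 4πR²·σT_eq⁴, so T_eq⁴ = S(1−A)/(4σ).
T_eq = [1960 × 0.31 / (4 × 5.67×10⁻⁸)]^(1/4) = (2.69×10⁹)^(1/4) = 228 K.

T_eq ≈ 228 K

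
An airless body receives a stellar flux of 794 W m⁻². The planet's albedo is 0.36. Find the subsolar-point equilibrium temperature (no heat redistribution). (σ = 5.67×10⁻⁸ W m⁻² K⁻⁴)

At the subsolar point the surface absorbs S(1−A) and emits σT⁴ per unit area — no factor of 4, since only the local patch is in balance.
T = [794 × 0.64 / 5.67×10⁻⁸]^(1/4) = (8.96×10⁹)^(1/4) = 308 K.

T_ss ≈ 308 K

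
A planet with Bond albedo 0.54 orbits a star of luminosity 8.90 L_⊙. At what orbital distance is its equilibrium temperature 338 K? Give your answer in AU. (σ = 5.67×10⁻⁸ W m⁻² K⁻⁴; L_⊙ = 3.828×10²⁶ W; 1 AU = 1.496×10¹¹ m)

d ≈ 1.37 AU

L = 8.90 × 3.828×10²⁶ = 3.41×10²⁷ W.
From T_eq⁴ = L(1−A)/(16πσd²): d = √[L(1−A)/(16πσT_eq⁴)].
d = √[3.41×10²⁷ × 0.46 / (16π × 5.67×10⁻⁸ × (338)⁴)] = 2.05×10¹¹ m = 1.37 AU.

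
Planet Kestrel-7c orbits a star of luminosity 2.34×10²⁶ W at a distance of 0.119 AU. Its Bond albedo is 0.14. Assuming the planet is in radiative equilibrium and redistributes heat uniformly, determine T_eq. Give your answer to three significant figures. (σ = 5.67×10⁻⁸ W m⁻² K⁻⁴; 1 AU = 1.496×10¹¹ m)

T_eq ≈ 687 K

d = 0.119 AU = 1.78×10¹⁰ m.
Flux: S = L/(4πd²) = 2.34×10²⁶/(4π×(1.78×10¹⁰)²) = 5.88×10⁴ W m⁻².
Energy balance: absorbed = emitted ⇒ πR²·S(1−A) = 4πR²·σT_eq⁴, so T_eq⁴ = S(1−A)/(4σ).
T_eq = [5.88×10⁴ × 0.86 / (4 × 5.67×10⁻⁸)]^(1/4) = (2.23×10¹¹)^(1/4) = 687 K.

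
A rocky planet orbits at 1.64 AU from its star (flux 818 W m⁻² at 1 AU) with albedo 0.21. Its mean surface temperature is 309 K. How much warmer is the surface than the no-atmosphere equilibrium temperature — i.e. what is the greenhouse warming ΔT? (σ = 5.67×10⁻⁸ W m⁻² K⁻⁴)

ΔT ≈ 128.6 K

S = 818/1.64² = 304.1 W m⁻².
T_eq = [S(1−A)/(4σ)]^(1/4) = [304.1×0.79/(4×5.67×10⁻⁸)]^(1/4) = 180.4 K.
ΔT = T_surf − T_eq = 309 − 180.4.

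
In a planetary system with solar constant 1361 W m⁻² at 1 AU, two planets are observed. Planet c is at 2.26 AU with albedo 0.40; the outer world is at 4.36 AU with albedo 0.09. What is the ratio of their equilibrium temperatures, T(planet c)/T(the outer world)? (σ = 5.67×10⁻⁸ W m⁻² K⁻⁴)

T_eq = [S₀(1−A)/(4σd²)]^(1/4), so T ∝ (1−A)^(1/4) / √d.
T₁ = [1361×0.60/(4×5.67×10⁻⁸×2.26²)]^(1/4) = 162.94 K.
T₂ = [1361×0.91/(4×5.67×10⁻⁸×4.36²)]^(1/4) = 130.19 K.

T₁/T₂ ≈ 1.252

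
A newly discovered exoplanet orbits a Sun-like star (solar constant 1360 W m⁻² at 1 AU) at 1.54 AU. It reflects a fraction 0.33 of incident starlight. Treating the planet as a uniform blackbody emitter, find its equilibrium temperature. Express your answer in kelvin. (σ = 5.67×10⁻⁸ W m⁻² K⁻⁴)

T_eq ≈ 203 K

Flux at 1.54 AU: S = 1360/1.54² = 573 W m⁻².
Energy balance: absorbed = emitted ⇒ πR²·S(1−A) = 4πR²·σT_eq⁴, so T_eq⁴ = S(1−A)/(4σ).
T_eq = [573 × 0.67 / (4 × 5.67×10⁻⁸)]^(1/4) = (1.69×10⁹)^(1/4) = 203 K.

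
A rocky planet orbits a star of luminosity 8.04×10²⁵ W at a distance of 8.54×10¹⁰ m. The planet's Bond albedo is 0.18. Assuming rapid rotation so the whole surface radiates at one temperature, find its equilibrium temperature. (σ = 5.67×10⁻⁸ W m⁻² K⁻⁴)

Flux: S = L/(4πd²) = 8.04×10²⁵/(4π×(8.54×10¹⁰)²) = 877 W m⁻².
Energy balance: absorbed = emitted ⇒ πR²·S(1−A) = 4πR²·σT_eq⁴, so T_eq⁴ = S(1−A)/(4σ).
T_eq = [877 × 0.82 / (4 × 5.67×10⁻⁸)]^(1/4) = (3.17×10⁹)^(1/4) = 237 K.

T_eq ≈ 237 K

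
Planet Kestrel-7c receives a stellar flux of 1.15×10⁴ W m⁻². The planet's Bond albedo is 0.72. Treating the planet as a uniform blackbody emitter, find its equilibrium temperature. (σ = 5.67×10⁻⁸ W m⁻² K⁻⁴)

Energy balance: absorbed = emitted ⇒ πR²·S(1−A) = 4πR²·σT_eq⁴, so T_eq⁴ = S(1−A)/(4σ).
T_eq = [1.15×10⁴ × 0.28 / (4 × 5.67×10⁻⁸)]^(1/4) = (1.42×10¹⁰)^(1/4) = 345 K.

T_eq ≈ 345 K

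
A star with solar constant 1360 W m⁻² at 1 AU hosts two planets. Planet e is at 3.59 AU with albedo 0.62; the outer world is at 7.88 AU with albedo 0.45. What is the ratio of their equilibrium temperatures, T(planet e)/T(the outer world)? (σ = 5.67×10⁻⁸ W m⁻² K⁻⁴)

T₁/T₂ ≈ 1.351

T_eq = [S₀(1−A)/(4σd²)]^(1/4), so T ∝ (1−A)^(1/4) / √d.
T₁ = [1360×0.38/(4×5.67×10⁻⁸×3.59²)]^(1/4) = 115.31 K.
T₂ = [1360×0.55/(4×5.67×10⁻⁸×7.88²)]^(1/4) = 85.37 K.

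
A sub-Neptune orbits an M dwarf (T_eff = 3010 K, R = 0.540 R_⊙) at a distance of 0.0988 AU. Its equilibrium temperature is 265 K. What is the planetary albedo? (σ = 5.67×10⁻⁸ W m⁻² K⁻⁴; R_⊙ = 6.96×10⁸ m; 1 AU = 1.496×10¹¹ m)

A ≈ 0.63

R_⋆ = 0.540 × 6.96×10⁸ = 3.76×10⁸ m.
d = 0.0988 AU = 1.48×10¹⁰ m.
L = 4πR_⋆²σT_⋆⁴ = 4π(3.76×10⁸)² × 5.67×10⁻⁸ × (3010)⁴ = 8.26×10²⁴ W.
S = L/(4πd²) = 3010 W m⁻².
From T_eq⁴ = S(1−A)/(4σ): 1−A = 4σT_eq⁴/S.
1−A = 4 × 5.67×10⁻⁸ × (265)⁴ / 3010 = 0.372.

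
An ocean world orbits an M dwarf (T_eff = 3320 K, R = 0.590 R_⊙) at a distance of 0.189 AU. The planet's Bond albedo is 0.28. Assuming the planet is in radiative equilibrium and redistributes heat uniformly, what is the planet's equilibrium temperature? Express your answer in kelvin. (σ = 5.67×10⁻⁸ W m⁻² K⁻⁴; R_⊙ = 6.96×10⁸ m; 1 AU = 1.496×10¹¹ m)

T_eq ≈ 261 K

R_⋆ = 0.590 × 6.96×10⁸ = 4.11×10⁸ m.
d = 0.189 AU = 2.83×10¹⁰ m.
L = 4πR_⋆²σT_⋆⁴ = 4π(4.11×10⁸)² × 5.67×10⁻⁸ × (3320)⁴ = 1.46×10²⁵ W.
S = L/(4πd²) = 1450 W m⁻².
Energy balance: absorbed = emitted ⇒ πR²·S(1−A) = 4πR²·σT_eq⁴, so T_eq⁴ = S(1−A)/(4σ).
T_eq = [1450 × 0.72 / (4 × 5.67×10⁻⁸)]^(1/4) = (4.61×10⁹)^(1/4) = 261 K.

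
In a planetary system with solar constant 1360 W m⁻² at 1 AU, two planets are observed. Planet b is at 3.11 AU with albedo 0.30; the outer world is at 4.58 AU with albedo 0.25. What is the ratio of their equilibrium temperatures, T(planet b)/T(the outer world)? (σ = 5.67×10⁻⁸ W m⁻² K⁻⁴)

T₁/T₂ ≈ 1.193

T_eq = [S₀(1−A)/(4σd²)]^(1/4), so T ∝ (1−A)^(1/4) / √d.
T₁ = [1360×0.70/(4×5.67×10⁻⁸×3.11²)]^(1/4) = 144.33 K.
T₂ = [1360×0.75/(4×5.67×10⁻⁸×4.58²)]^(1/4) = 121.01 K.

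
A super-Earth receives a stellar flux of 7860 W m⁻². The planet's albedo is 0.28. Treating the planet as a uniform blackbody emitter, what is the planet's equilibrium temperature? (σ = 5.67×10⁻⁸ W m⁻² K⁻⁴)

Energy balance: absorbed = emitted ⇒ πR²·S(1−A) = 4πR²·σT_eq⁴, so T_eq⁴ = S(1−A)/(4σ).
T_eq = [7860 × 0.72 / (4 × 5.67×10⁻⁸)]^(1/4) = (2.50×10¹⁰)^(1/4) = 397 K.

T_eq ≈ 397 K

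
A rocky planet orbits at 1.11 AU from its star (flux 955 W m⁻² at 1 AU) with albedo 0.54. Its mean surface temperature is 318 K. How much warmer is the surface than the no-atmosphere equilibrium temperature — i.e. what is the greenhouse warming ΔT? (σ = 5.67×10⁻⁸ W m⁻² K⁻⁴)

S = 955/1.11² = 775.1 W m⁻².
T_eq = [S(1−A)/(4σ)]^(1/4) = [775.1×0.46/(4×5.67×10⁻⁸)]^(1/4) = 199.1 K.
ΔT = T_surf − T_eq = 318 − 199.1.

ΔT ≈ 118.9 K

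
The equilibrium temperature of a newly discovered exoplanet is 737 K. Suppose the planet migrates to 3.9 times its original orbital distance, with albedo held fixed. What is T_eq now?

T_eq ∝ L^(1/4) · d^(−1/2).
T′ = 737 / 3.9^(1/2) = 373 K.

T_eq ≈ 373 K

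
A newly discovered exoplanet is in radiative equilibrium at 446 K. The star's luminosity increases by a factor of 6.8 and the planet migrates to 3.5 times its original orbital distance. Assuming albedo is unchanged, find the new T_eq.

T_eq ≈ 385 K

T_eq ∝ L^(1/4) · d^(−1/2).
T′ = 446 × 6.8^(1/4) / 3.5^(1/2) = 385 K.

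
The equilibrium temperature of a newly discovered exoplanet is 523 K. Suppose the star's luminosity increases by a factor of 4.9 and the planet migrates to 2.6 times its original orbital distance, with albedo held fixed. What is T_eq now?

T_eq ≈ 483 K

T_eq ∝ L^(1/4) · d^(−1/2).
T′ = 523 × 4.9^(1/4) / 2.6^(1/2) = 483 K.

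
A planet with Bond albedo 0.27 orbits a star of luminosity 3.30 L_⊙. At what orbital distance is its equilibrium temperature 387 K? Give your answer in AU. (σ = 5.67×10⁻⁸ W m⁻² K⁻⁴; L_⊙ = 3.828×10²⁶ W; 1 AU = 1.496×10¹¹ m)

d ≈ 0.803 AU

L = 3.30 × 3.828×10²⁶ = 1.26×10²⁷ W.
From T_eq⁴ = L(1−A)/(16πσd²): d = √[L(1−A)/(16πσT_eq⁴)].
d = √[1.26×10²⁷ × 0.73 / (16π × 5.67×10⁻⁸ × (387)⁴)] = 1.20×10¹¹ m = 0.803 AU.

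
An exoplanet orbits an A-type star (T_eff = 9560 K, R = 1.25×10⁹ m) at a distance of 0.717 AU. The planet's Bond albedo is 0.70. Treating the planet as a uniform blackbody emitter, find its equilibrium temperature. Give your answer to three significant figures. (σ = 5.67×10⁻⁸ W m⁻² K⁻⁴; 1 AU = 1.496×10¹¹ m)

T_eq ≈ 540 K

d = 0.717 AU = 1.07×10¹¹ m.
L = 4πR_⋆²σT_⋆⁴ = 4π(1.25×10⁹)² × 5.67×10⁻⁸ × (9560)⁴ = 9.30×10²⁷ W.
S = L/(4πd²) = 6.43×10⁴ W m⁻².
Energy balance: absorbed = emitted ⇒ πR²·S(1−A) = 4πR²·σT_eq⁴, so T_eq⁴ = S(1−A)/(4σ).
T_eq = [6.43×10⁴ × 0.30 / (4 × 5.67×10⁻⁸)]^(1/4) = (8.51×10¹⁰)^(1/4) = 540 K.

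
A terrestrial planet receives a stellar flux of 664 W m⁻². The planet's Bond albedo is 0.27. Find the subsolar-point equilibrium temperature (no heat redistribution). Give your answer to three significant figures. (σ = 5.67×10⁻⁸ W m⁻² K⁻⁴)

T_ss ≈ 304 K

At the subsolar point the surface absorbs S(1−A) and emits σT⁴ per unit area — no factor of 4, since only the local patch is in balance.
T = [664 × 0.73 / 5.67×10⁻⁸]^(1/4) = (8.55×10⁹)^(1/4) = 304 K.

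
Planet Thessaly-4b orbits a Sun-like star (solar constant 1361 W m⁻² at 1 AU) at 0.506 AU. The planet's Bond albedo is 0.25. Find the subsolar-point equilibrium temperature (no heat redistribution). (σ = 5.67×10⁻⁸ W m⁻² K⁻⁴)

Flux at 0.506 AU: S = 1361/0.506² = 5320 W m⁻².
At the subsolar point the surface absorbs S(1−A) and emits σT⁴ per unit area — no factor of 4, since only the local patch is in balance.
T = [5320 × 0.75 / 5.67×10⁻⁸]^(1/4) = (7.03×10¹⁰)^(1/4) = 515 K.

T_ss ≈ 515 K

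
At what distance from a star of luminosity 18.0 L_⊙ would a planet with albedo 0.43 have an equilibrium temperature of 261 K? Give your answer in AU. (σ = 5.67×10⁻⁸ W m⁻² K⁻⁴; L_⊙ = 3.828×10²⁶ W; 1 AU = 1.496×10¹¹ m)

L = 18.0 × 3.828×10²⁶ = 6.89×10²⁷ W.
From T_eq⁴ = L(1−A)/(16πσd²): d = √[L(1−A)/(16πσT_eq⁴)].
d = √[6.89×10²⁷ × 0.57 / (16π × 5.67×10⁻⁸ × (261)⁴)] = 5.45×10¹¹ m = 3.64 AU.

d ≈ 3.64 AU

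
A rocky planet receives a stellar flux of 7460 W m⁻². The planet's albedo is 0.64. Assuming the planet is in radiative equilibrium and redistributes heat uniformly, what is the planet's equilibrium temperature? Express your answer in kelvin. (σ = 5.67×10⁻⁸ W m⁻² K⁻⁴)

Energy balance: absorbed = emitted ⇒ πR²·S(1−A) = 4πR²·σT_eq⁴, so T_eq⁴ = S(1−A)/(4σ).
T_eq = [7460 × 0.36 / (4 × 5.67×10⁻⁸)]^(1/4) = (1.18×10¹⁰)^(1/4) = 330 K.

T_eq ≈ 330 K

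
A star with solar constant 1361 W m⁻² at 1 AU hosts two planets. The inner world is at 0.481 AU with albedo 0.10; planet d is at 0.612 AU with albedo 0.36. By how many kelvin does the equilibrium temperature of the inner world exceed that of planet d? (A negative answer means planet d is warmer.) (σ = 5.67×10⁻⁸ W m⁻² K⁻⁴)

ΔT ≈ 72.7 K

T_eq = [S₀(1−A)/(4σd²)]^(1/4), so T ∝ (1−A)^(1/4) / √d.
T₁ = [1361×0.90/(4×5.67×10⁻⁸×0.481²)]^(1/4) = 390.88 K.
T₂ = [1361×0.64/(4×5.67×10⁻⁸×0.612²)]^(1/4) = 318.22 K.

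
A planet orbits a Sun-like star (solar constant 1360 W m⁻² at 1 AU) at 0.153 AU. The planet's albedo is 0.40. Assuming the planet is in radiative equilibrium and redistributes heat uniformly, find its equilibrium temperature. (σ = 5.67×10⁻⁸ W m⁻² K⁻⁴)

T_eq ≈ 626 K

Flux at 0.153 AU: S = 1360/0.153² = 5.81×10⁴ W m⁻².
Energy balance: absorbed = emitted ⇒ πR²·S(1−A) = 4πR²·σT_eq⁴, so T_eq⁴ = S(1−A)/(4σ).
T_eq = [5.81×10⁴ × 0.60 / (4 × 5.67×10⁻⁸)]^(1/4) = (1.54×10¹¹)^(1/4) = 626 K.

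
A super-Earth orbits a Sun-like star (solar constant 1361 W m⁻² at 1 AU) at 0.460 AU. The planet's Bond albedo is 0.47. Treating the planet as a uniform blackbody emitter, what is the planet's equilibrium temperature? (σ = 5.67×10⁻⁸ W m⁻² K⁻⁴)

Flux at 0.460 AU: S = 1361/0.460² = 6430 W m⁻².
Energy balance: absorbed = emitted ⇒ πR²·S(1−A) = 4πR²·σT_eq⁴, so T_eq⁴ = S(1−A)/(4σ).
T_eq = [6430 × 0.53 / (4 × 5.67×10⁻⁸)]^(1/4) = (1.50×10¹⁰)^(1/4) = 350 K.

T_eq ≈ 350 K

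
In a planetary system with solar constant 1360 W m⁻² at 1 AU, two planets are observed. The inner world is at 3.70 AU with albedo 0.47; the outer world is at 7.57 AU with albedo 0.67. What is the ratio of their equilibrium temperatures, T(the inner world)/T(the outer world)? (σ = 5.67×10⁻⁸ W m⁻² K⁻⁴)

T₁/T₂ ≈ 1.610

T_eq = [S₀(1−A)/(4σd²)]^(1/4), so T ∝ (1−A)^(1/4) / √d.
T₁ = [1360×0.53/(4×5.67×10⁻⁸×3.70²)]^(1/4) = 123.44 K.
T₂ = [1360×0.33/(4×5.67×10⁻⁸×7.57²)]^(1/4) = 76.66 K.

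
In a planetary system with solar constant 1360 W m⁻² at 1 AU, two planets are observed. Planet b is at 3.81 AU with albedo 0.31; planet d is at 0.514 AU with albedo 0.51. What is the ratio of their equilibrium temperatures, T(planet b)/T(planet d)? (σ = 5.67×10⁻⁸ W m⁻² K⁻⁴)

T₁/T₂ ≈ 0.400

T_eq = [S₀(1−A)/(4σd²)]^(1/4), so T ∝ (1−A)^(1/4) / √d.
T₁ = [1360×0.69/(4×5.67×10⁻⁸×3.81²)]^(1/4) = 129.93 K.
T₂ = [1360×0.49/(4×5.67×10⁻⁸×0.514²)]^(1/4) = 324.74 K.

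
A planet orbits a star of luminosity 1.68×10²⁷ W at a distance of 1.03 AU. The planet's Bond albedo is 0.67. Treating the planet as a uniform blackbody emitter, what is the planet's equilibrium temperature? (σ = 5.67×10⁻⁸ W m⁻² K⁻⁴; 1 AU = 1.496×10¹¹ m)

T_eq ≈ 301 K

d = 1.03 AU = 1.54×10¹¹ m.
Flux: S = L/(4πd²) = 1.68×10²⁷/(4π×(1.54×10¹¹)²) = 5630 W m⁻².
Energy balance: absorbed = emitted ⇒ πR²·S(1−A) = 4πR²·σT_eq⁴, so T_eq⁴ = S(1−A)/(4σ).
T_eq = [5630 × 0.33 / (4 × 5.67×10⁻⁸)]^(1/4) = (8.19×10⁹)^(1/4) = 301 K.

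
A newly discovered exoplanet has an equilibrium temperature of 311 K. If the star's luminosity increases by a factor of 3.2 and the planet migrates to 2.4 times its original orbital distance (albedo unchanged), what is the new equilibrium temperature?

T_eq ≈ 268 K

T_eq ∝ L^(1/4) · d^(−1/2).
T′ = 311 × 3.2^(1/4) / 2.4^(1/2) = 268 K.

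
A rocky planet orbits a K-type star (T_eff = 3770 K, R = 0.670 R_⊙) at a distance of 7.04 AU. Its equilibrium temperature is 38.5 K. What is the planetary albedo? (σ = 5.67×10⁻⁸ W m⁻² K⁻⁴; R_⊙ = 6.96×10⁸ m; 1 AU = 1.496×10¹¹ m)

A ≈ 0.78

R_⋆ = 0.670 × 6.96×10⁸ = 4.66×10⁸ m.
d = 7.04 AU = 1.05×10¹² m.
L = 4πR_⋆²σT_⋆⁴ = 4π(4.66×10⁸)² × 5.67×10⁻⁸ × (3770)⁴ = 3.13×10²⁵ W.
S = L/(4πd²) = 2.25 W m⁻².
From T_eq⁴ = S(1−A)/(4σ): 1−A = 4σT_eq⁴/S.
1−A = 4 × 5.67×10⁻⁸ × (38.5)⁴ / 2.25 = 0.222.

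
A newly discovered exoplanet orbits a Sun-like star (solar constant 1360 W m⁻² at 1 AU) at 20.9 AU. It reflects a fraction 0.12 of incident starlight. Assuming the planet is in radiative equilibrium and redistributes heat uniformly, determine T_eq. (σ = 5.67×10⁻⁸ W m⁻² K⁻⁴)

T_eq ≈ 59.0 K

Flux at 20.9 AU: S = 1360/20.9² = 3.11 W m⁻².
Energy balance: absorbed = emitted ⇒ πR²·S(1−A) = 4πR²·σT_eq⁴, so T_eq⁴ = S(1−A)/(4σ).
T_eq = [3.11 × 0.88 / (4 × 5.67×10⁻⁸)]^(1/4) = (1.21×10⁷)^(1/4) = 59.0 K.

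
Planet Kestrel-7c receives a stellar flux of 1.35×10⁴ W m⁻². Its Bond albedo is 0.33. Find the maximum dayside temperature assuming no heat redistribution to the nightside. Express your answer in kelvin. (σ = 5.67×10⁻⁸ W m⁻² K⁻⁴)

T_ss ≈ 632 K

With no redistribution each surface element balances locally: S(1−A) = σT⁴.
T = [1.35×10⁴ × 0.67 / 5.67×10⁻⁸]^(1/4) = (1.60×10¹¹)^(1/4) = 632 K.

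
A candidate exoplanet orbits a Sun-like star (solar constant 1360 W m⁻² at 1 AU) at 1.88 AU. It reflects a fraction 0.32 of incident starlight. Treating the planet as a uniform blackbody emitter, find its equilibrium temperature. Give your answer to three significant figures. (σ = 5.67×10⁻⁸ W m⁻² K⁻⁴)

T_eq ≈ 184 K

Flux at 1.88 AU: S = 1360/1.88² = 385 W m⁻².
Energy balance: absorbed = emitted ⇒ πR²·S(1−A) = 4πR²·σT_eq⁴, so T_eq⁴ = S(1−A)/(4σ).
T_eq = [385 × 0.68 / (4 × 5.67×10⁻⁸)]^(1/4) = (1.15×10⁹)^(1/4) = 184 K.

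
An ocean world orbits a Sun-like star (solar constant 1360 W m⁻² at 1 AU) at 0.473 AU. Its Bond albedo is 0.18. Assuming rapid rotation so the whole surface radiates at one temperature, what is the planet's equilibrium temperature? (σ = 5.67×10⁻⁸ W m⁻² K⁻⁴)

Flux at 0.473 AU: S = 1360/0.473² = 6080 W m⁻².
Energy balance: absorbed = emitted ⇒ πR²·S(1−A) = 4πR²·σT_eq⁴, so T_eq⁴ = S(1−A)/(4σ).
T_eq = [6080 × 0.82 / (4 × 5.67×10⁻⁸)]^(1/4) = (2.20×10¹⁰)^(1/4) = 385 K.

T_eq ≈ 385 K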